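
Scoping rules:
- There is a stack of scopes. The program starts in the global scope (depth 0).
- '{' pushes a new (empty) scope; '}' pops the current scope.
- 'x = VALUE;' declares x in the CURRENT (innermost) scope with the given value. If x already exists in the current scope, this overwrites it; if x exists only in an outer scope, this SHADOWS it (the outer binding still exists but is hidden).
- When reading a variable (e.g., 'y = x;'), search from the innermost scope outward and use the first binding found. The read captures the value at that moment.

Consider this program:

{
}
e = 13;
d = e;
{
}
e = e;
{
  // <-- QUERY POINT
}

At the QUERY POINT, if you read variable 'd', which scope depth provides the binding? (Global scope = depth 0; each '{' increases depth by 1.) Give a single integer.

Step 1: enter scope (depth=1)
Step 2: exit scope (depth=0)
Step 3: declare e=13 at depth 0
Step 4: declare d=(read e)=13 at depth 0
Step 5: enter scope (depth=1)
Step 6: exit scope (depth=0)
Step 7: declare e=(read e)=13 at depth 0
Step 8: enter scope (depth=1)
Visible at query point: d=13 e=13

Answer: 0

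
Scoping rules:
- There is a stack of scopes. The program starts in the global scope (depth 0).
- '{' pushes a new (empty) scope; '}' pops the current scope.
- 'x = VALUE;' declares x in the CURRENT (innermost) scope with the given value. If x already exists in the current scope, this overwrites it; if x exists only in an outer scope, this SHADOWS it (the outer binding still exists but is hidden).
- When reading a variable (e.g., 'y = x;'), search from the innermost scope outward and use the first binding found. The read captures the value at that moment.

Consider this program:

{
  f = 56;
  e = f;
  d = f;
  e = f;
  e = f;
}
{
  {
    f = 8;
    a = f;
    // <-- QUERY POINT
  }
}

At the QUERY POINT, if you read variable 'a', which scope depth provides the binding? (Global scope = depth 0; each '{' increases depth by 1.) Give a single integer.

Answer: 2

Derivation:
Step 1: enter scope (depth=1)
Step 2: declare f=56 at depth 1
Step 3: declare e=(read f)=56 at depth 1
Step 4: declare d=(read f)=56 at depth 1
Step 5: declare e=(read f)=56 at depth 1
Step 6: declare e=(read f)=56 at depth 1
Step 7: exit scope (depth=0)
Step 8: enter scope (depth=1)
Step 9: enter scope (depth=2)
Step 10: declare f=8 at depth 2
Step 11: declare a=(read f)=8 at depth 2
Visible at query point: a=8 f=8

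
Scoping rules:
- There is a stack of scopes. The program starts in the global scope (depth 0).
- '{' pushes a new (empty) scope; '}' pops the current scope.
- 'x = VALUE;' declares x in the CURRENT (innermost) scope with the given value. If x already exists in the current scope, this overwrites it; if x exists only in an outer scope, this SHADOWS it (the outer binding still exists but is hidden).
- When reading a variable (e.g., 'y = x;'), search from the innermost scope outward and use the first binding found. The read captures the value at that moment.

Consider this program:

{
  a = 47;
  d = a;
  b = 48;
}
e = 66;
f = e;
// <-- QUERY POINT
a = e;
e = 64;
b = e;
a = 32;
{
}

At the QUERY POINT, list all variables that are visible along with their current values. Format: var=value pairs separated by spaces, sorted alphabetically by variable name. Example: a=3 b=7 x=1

Step 1: enter scope (depth=1)
Step 2: declare a=47 at depth 1
Step 3: declare d=(read a)=47 at depth 1
Step 4: declare b=48 at depth 1
Step 5: exit scope (depth=0)
Step 6: declare e=66 at depth 0
Step 7: declare f=(read e)=66 at depth 0
Visible at query point: e=66 f=66

Answer: e=66 f=66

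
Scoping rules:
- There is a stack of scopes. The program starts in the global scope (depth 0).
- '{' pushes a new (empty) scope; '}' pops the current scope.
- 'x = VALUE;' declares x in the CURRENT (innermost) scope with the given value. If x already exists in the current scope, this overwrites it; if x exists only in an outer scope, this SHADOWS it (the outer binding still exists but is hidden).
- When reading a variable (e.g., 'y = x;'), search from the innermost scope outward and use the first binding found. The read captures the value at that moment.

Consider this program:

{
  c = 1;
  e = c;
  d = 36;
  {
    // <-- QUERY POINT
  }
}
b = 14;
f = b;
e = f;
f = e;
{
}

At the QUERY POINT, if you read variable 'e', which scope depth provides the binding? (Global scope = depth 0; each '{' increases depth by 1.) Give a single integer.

Step 1: enter scope (depth=1)
Step 2: declare c=1 at depth 1
Step 3: declare e=(read c)=1 at depth 1
Step 4: declare d=36 at depth 1
Step 5: enter scope (depth=2)
Visible at query point: c=1 d=36 e=1

Answer: 1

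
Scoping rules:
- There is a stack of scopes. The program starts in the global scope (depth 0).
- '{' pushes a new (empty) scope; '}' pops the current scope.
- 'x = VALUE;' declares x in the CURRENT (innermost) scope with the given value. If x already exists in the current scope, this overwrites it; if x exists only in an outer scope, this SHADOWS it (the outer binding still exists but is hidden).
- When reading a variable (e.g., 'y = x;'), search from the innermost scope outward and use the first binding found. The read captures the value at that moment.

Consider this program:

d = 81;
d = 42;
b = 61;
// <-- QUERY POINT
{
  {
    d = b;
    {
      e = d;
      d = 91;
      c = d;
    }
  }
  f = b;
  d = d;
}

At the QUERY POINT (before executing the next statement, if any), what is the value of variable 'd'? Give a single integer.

Answer: 42

Derivation:
Step 1: declare d=81 at depth 0
Step 2: declare d=42 at depth 0
Step 3: declare b=61 at depth 0
Visible at query point: b=61 d=42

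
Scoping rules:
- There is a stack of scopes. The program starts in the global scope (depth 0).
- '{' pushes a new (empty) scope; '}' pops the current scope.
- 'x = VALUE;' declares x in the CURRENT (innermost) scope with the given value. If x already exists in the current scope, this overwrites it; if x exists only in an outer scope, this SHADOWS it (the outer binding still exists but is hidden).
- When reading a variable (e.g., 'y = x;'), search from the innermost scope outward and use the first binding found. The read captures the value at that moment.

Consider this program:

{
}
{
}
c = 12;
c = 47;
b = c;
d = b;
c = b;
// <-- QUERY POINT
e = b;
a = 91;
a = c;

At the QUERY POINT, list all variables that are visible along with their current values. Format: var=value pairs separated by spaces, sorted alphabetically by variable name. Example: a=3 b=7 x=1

Step 1: enter scope (depth=1)
Step 2: exit scope (depth=0)
Step 3: enter scope (depth=1)
Step 4: exit scope (depth=0)
Step 5: declare c=12 at depth 0
Step 6: declare c=47 at depth 0
Step 7: declare b=(read c)=47 at depth 0
Step 8: declare d=(read b)=47 at depth 0
Step 9: declare c=(read b)=47 at depth 0
Visible at query point: b=47 c=47 d=47

Answer: b=47 c=47 d=47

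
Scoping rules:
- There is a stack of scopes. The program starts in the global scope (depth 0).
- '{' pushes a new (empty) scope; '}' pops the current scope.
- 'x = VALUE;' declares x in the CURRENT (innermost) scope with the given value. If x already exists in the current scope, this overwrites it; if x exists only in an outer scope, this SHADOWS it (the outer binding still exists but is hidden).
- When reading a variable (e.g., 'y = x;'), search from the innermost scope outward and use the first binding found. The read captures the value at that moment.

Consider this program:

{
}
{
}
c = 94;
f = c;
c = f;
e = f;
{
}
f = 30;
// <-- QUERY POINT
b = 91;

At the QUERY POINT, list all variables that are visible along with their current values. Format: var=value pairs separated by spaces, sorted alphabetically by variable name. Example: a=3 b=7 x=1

Step 1: enter scope (depth=1)
Step 2: exit scope (depth=0)
Step 3: enter scope (depth=1)
Step 4: exit scope (depth=0)
Step 5: declare c=94 at depth 0
Step 6: declare f=(read c)=94 at depth 0
Step 7: declare c=(read f)=94 at depth 0
Step 8: declare e=(read f)=94 at depth 0
Step 9: enter scope (depth=1)
Step 10: exit scope (depth=0)
Step 11: declare f=30 at depth 0
Visible at query point: c=94 e=94 f=30

Answer: c=94 e=94 f=30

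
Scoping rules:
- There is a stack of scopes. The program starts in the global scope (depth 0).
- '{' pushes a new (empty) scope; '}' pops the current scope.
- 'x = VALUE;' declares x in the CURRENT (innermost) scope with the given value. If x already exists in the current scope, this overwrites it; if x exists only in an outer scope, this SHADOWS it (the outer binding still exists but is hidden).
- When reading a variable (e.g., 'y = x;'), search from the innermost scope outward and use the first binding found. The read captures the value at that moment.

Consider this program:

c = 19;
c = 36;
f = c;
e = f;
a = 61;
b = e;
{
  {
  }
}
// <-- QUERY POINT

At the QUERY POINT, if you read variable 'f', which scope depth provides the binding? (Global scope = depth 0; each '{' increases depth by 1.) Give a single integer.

Answer: 0

Derivation:
Step 1: declare c=19 at depth 0
Step 2: declare c=36 at depth 0
Step 3: declare f=(read c)=36 at depth 0
Step 4: declare e=(read f)=36 at depth 0
Step 5: declare a=61 at depth 0
Step 6: declare b=(read e)=36 at depth 0
Step 7: enter scope (depth=1)
Step 8: enter scope (depth=2)
Step 9: exit scope (depth=1)
Step 10: exit scope (depth=0)
Visible at query point: a=61 b=36 c=36 e=36 f=36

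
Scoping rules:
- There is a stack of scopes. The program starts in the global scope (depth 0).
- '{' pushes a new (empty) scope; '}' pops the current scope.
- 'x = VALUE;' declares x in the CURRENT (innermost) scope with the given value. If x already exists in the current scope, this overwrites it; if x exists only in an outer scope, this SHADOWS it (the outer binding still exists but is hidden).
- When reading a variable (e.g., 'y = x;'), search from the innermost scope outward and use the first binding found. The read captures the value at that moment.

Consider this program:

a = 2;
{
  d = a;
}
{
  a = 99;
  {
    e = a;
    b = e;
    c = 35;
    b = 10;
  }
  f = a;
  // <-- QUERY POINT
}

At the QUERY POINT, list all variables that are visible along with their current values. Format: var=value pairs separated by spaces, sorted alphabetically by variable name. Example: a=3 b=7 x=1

Step 1: declare a=2 at depth 0
Step 2: enter scope (depth=1)
Step 3: declare d=(read a)=2 at depth 1
Step 4: exit scope (depth=0)
Step 5: enter scope (depth=1)
Step 6: declare a=99 at depth 1
Step 7: enter scope (depth=2)
Step 8: declare e=(read a)=99 at depth 2
Step 9: declare b=(read e)=99 at depth 2
Step 10: declare c=35 at depth 2
Step 11: declare b=10 at depth 2
Step 12: exit scope (depth=1)
Step 13: declare f=(read a)=99 at depth 1
Visible at query point: a=99 f=99

Answer: a=99 f=99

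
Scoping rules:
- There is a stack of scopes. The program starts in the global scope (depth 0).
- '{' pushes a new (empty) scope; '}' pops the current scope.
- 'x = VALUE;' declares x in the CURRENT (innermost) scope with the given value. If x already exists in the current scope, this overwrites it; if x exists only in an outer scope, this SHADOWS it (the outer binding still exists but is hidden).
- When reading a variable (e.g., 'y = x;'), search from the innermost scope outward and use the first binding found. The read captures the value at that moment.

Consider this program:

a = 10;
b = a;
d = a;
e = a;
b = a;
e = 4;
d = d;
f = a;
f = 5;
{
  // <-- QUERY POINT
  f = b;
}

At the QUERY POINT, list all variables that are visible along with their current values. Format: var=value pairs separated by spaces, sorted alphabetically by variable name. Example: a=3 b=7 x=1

Answer: a=10 b=10 d=10 e=4 f=5

Derivation:
Step 1: declare a=10 at depth 0
Step 2: declare b=(read a)=10 at depth 0
Step 3: declare d=(read a)=10 at depth 0
Step 4: declare e=(read a)=10 at depth 0
Step 5: declare b=(read a)=10 at depth 0
Step 6: declare e=4 at depth 0
Step 7: declare d=(read d)=10 at depth 0
Step 8: declare f=(read a)=10 at depth 0
Step 9: declare f=5 at depth 0
Step 10: enter scope (depth=1)
Visible at query point: a=10 b=10 d=10 e=4 f=5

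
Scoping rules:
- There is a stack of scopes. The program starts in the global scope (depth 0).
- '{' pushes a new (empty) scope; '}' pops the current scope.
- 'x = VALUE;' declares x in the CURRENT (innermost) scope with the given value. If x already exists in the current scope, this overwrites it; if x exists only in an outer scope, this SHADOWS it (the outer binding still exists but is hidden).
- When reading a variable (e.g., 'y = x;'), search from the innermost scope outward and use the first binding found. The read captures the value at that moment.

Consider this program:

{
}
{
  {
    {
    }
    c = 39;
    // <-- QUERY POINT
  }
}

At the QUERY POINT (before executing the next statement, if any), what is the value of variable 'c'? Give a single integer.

Answer: 39

Derivation:
Step 1: enter scope (depth=1)
Step 2: exit scope (depth=0)
Step 3: enter scope (depth=1)
Step 4: enter scope (depth=2)
Step 5: enter scope (depth=3)
Step 6: exit scope (depth=2)
Step 7: declare c=39 at depth 2
Visible at query point: c=39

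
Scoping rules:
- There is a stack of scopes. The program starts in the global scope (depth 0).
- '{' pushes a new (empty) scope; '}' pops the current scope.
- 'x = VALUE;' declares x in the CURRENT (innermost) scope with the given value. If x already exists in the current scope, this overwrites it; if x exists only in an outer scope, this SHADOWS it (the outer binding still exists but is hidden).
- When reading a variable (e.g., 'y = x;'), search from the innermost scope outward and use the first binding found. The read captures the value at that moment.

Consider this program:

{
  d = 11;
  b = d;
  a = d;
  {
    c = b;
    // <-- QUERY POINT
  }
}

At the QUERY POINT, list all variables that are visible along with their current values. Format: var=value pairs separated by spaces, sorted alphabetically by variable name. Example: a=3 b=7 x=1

Answer: a=11 b=11 c=11 d=11

Derivation:
Step 1: enter scope (depth=1)
Step 2: declare d=11 at depth 1
Step 3: declare b=(read d)=11 at depth 1
Step 4: declare a=(read d)=11 at depth 1
Step 5: enter scope (depth=2)
Step 6: declare c=(read b)=11 at depth 2
Visible at query point: a=11 b=11 c=11 d=11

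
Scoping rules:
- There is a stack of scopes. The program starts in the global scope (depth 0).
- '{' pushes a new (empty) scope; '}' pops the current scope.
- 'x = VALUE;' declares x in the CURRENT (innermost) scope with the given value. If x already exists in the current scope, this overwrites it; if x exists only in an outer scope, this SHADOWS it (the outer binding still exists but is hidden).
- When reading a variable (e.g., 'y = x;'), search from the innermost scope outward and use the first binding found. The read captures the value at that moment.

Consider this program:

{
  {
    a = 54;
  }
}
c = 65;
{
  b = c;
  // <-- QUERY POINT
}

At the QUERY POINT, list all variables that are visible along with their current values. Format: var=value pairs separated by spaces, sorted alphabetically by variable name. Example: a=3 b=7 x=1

Step 1: enter scope (depth=1)
Step 2: enter scope (depth=2)
Step 3: declare a=54 at depth 2
Step 4: exit scope (depth=1)
Step 5: exit scope (depth=0)
Step 6: declare c=65 at depth 0
Step 7: enter scope (depth=1)
Step 8: declare b=(read c)=65 at depth 1
Visible at query point: b=65 c=65

Answer: b=65 c=65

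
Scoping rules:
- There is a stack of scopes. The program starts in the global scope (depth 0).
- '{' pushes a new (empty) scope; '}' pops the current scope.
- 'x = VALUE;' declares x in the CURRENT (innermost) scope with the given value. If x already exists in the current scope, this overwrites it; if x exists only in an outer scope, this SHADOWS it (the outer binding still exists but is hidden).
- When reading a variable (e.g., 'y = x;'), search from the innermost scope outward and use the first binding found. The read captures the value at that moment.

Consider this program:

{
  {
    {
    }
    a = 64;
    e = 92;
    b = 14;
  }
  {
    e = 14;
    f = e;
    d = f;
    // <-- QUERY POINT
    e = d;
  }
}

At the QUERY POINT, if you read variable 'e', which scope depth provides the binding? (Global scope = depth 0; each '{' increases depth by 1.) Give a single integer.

Answer: 2

Derivation:
Step 1: enter scope (depth=1)
Step 2: enter scope (depth=2)
Step 3: enter scope (depth=3)
Step 4: exit scope (depth=2)
Step 5: declare a=64 at depth 2
Step 6: declare e=92 at depth 2
Step 7: declare b=14 at depth 2
Step 8: exit scope (depth=1)
Step 9: enter scope (depth=2)
Step 10: declare e=14 at depth 2
Step 11: declare f=(read e)=14 at depth 2
Step 12: declare d=(read f)=14 at depth 2
Visible at query point: d=14 e=14 f=14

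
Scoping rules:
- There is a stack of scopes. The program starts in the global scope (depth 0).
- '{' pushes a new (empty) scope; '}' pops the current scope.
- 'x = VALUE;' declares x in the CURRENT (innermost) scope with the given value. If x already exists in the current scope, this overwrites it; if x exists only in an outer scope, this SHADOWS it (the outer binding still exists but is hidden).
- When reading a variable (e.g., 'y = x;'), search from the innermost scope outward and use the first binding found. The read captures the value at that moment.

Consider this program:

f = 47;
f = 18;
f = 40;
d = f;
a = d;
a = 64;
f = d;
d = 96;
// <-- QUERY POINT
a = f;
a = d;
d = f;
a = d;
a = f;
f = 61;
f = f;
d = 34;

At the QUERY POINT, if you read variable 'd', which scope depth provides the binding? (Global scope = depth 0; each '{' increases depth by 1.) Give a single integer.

Answer: 0

Derivation:
Step 1: declare f=47 at depth 0
Step 2: declare f=18 at depth 0
Step 3: declare f=40 at depth 0
Step 4: declare d=(read f)=40 at depth 0
Step 5: declare a=(read d)=40 at depth 0
Step 6: declare a=64 at depth 0
Step 7: declare f=(read d)=40 at depth 0
Step 8: declare d=96 at depth 0
Visible at query point: a=64 d=96 f=40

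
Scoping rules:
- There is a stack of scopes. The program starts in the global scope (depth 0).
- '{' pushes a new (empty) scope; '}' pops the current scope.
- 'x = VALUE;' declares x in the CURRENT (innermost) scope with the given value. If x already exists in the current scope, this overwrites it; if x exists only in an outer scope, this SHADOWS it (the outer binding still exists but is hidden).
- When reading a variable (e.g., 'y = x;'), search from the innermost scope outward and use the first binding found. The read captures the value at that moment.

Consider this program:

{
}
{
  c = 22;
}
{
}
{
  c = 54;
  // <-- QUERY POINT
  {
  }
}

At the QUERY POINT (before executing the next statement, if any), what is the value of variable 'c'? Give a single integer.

Step 1: enter scope (depth=1)
Step 2: exit scope (depth=0)
Step 3: enter scope (depth=1)
Step 4: declare c=22 at depth 1
Step 5: exit scope (depth=0)
Step 6: enter scope (depth=1)
Step 7: exit scope (depth=0)
Step 8: enter scope (depth=1)
Step 9: declare c=54 at depth 1
Visible at query point: c=54

Answer: 54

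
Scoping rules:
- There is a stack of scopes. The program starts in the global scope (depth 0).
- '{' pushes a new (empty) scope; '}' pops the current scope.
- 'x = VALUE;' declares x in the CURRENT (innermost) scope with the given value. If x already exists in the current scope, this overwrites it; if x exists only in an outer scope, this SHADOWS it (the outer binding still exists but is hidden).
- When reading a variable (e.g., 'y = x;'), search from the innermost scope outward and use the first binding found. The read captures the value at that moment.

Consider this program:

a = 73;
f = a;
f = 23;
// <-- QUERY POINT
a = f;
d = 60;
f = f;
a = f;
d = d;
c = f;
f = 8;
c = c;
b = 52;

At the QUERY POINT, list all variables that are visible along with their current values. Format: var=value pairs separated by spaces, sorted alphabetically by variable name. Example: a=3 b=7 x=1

Answer: a=73 f=23

Derivation:
Step 1: declare a=73 at depth 0
Step 2: declare f=(read a)=73 at depth 0
Step 3: declare f=23 at depth 0
Visible at query point: a=73 f=23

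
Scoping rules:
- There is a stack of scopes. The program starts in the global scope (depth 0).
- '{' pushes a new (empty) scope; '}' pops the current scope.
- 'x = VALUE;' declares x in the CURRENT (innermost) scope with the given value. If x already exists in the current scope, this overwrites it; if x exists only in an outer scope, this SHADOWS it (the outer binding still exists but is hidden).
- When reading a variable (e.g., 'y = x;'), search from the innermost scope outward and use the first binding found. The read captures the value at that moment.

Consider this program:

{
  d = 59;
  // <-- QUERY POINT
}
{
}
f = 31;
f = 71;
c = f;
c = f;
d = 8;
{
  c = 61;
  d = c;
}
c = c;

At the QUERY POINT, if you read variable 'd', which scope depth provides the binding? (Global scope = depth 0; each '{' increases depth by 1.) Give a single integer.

Answer: 1

Derivation:
Step 1: enter scope (depth=1)
Step 2: declare d=59 at depth 1
Visible at query point: d=59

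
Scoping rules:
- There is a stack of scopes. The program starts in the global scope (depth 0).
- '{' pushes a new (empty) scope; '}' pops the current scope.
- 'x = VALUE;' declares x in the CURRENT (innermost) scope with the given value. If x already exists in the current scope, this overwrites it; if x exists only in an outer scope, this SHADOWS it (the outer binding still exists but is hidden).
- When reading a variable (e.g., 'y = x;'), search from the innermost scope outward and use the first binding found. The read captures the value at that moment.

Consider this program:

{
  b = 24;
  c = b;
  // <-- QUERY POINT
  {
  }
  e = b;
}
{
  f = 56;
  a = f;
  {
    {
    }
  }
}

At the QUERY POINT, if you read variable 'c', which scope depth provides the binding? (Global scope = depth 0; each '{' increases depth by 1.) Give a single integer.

Step 1: enter scope (depth=1)
Step 2: declare b=24 at depth 1
Step 3: declare c=(read b)=24 at depth 1
Visible at query point: b=24 c=24

Answer: 1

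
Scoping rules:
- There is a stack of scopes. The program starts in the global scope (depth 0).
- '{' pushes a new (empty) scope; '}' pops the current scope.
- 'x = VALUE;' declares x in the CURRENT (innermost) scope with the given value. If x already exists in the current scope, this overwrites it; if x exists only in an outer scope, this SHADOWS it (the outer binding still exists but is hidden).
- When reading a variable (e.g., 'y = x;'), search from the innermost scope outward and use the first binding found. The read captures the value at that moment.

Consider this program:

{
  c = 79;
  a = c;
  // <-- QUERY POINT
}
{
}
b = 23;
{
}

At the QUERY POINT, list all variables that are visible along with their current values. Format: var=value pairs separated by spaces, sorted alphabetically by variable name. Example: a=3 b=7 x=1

Step 1: enter scope (depth=1)
Step 2: declare c=79 at depth 1
Step 3: declare a=(read c)=79 at depth 1
Visible at query point: a=79 c=79

Answer: a=79 c=79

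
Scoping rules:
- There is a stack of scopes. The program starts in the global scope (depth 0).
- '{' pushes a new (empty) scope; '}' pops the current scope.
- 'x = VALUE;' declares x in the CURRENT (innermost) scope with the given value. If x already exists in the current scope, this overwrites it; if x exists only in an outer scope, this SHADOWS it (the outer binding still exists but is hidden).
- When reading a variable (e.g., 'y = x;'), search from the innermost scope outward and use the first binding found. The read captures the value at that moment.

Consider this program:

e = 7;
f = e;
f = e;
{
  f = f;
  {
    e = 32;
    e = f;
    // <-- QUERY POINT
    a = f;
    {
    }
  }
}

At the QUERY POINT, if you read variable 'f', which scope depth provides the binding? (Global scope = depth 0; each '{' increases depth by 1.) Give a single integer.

Step 1: declare e=7 at depth 0
Step 2: declare f=(read e)=7 at depth 0
Step 3: declare f=(read e)=7 at depth 0
Step 4: enter scope (depth=1)
Step 5: declare f=(read f)=7 at depth 1
Step 6: enter scope (depth=2)
Step 7: declare e=32 at depth 2
Step 8: declare e=(read f)=7 at depth 2
Visible at query point: e=7 f=7

Answer: 1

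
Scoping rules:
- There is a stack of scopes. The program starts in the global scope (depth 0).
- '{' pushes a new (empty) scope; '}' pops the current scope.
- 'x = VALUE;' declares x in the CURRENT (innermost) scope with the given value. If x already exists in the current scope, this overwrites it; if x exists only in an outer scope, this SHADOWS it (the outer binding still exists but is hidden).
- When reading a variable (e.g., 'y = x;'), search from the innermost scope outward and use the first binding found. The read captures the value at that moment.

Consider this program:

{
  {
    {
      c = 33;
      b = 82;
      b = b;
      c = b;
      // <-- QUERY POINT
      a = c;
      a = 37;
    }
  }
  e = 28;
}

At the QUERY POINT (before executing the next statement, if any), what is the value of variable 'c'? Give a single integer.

Answer: 82

Derivation:
Step 1: enter scope (depth=1)
Step 2: enter scope (depth=2)
Step 3: enter scope (depth=3)
Step 4: declare c=33 at depth 3
Step 5: declare b=82 at depth 3
Step 6: declare b=(read b)=82 at depth 3
Step 7: declare c=(read b)=82 at depth 3
Visible at query point: b=82 c=82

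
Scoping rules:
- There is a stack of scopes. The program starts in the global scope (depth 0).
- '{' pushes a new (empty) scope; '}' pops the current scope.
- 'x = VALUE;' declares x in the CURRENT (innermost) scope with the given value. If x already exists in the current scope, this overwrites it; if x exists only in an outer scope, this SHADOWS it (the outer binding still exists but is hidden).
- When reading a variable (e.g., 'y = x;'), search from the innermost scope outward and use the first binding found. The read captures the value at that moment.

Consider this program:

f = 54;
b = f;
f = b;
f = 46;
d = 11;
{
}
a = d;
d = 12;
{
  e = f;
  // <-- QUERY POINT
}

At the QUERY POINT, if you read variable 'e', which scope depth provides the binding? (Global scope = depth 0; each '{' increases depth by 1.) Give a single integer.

Step 1: declare f=54 at depth 0
Step 2: declare b=(read f)=54 at depth 0
Step 3: declare f=(read b)=54 at depth 0
Step 4: declare f=46 at depth 0
Step 5: declare d=11 at depth 0
Step 6: enter scope (depth=1)
Step 7: exit scope (depth=0)
Step 8: declare a=(read d)=11 at depth 0
Step 9: declare d=12 at depth 0
Step 10: enter scope (depth=1)
Step 11: declare e=(read f)=46 at depth 1
Visible at query point: a=11 b=54 d=12 e=46 f=46

Answer: 1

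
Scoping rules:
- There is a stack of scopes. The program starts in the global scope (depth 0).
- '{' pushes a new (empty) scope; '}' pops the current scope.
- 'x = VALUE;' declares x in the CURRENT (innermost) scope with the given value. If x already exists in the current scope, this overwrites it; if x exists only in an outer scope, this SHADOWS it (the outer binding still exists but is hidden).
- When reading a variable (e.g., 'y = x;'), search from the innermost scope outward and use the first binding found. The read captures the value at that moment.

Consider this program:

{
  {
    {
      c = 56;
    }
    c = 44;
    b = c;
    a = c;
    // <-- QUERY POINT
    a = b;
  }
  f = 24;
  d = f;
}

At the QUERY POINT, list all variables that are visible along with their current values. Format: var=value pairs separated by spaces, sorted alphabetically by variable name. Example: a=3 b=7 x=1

Answer: a=44 b=44 c=44

Derivation:
Step 1: enter scope (depth=1)
Step 2: enter scope (depth=2)
Step 3: enter scope (depth=3)
Step 4: declare c=56 at depth 3
Step 5: exit scope (depth=2)
Step 6: declare c=44 at depth 2
Step 7: declare b=(read c)=44 at depth 2
Step 8: declare a=(read c)=44 at depth 2
Visible at query point: a=44 b=44 c=44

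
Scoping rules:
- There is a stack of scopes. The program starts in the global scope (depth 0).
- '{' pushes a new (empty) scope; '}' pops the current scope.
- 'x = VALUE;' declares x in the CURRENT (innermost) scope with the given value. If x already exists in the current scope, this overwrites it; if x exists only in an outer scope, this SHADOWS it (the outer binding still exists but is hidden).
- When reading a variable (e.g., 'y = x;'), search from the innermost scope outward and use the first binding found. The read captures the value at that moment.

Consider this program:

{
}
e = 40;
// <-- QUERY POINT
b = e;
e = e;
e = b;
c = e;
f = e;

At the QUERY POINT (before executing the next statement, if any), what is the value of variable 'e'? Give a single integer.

Step 1: enter scope (depth=1)
Step 2: exit scope (depth=0)
Step 3: declare e=40 at depth 0
Visible at query point: e=40

Answer: 40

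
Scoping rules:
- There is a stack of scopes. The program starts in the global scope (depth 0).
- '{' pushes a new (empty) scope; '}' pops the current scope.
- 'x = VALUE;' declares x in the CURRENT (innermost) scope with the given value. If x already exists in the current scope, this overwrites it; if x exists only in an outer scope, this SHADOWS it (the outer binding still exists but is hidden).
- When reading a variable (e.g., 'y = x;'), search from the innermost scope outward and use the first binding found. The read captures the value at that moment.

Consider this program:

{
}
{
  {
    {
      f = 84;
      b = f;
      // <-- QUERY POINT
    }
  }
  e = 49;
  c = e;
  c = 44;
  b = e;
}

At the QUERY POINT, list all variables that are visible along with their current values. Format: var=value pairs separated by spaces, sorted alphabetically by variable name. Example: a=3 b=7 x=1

Answer: b=84 f=84

Derivation:
Step 1: enter scope (depth=1)
Step 2: exit scope (depth=0)
Step 3: enter scope (depth=1)
Step 4: enter scope (depth=2)
Step 5: enter scope (depth=3)
Step 6: declare f=84 at depth 3
Step 7: declare b=(read f)=84 at depth 3
Visible at query point: b=84 f=84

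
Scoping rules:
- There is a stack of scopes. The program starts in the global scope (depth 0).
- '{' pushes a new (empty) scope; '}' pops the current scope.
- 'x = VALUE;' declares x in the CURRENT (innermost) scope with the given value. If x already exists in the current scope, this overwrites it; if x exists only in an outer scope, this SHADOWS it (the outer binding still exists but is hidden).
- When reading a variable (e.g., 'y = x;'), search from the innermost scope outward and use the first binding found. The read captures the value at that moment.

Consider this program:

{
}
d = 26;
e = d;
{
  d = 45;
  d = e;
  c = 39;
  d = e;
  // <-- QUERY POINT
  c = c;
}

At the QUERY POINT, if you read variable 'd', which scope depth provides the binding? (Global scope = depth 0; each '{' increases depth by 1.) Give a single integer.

Answer: 1

Derivation:
Step 1: enter scope (depth=1)
Step 2: exit scope (depth=0)
Step 3: declare d=26 at depth 0
Step 4: declare e=(read d)=26 at depth 0
Step 5: enter scope (depth=1)
Step 6: declare d=45 at depth 1
Step 7: declare d=(read e)=26 at depth 1
Step 8: declare c=39 at depth 1
Step 9: declare d=(read e)=26 at depth 1
Visible at query point: c=39 d=26 e=26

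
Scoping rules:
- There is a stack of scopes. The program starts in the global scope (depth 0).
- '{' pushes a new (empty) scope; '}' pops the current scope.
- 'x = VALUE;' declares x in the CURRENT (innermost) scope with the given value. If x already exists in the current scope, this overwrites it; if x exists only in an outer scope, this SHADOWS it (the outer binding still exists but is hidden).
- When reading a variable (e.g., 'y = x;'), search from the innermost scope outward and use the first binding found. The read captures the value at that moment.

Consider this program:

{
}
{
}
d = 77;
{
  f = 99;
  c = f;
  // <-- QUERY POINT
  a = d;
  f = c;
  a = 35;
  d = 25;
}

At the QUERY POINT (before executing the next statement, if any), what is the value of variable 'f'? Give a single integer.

Step 1: enter scope (depth=1)
Step 2: exit scope (depth=0)
Step 3: enter scope (depth=1)
Step 4: exit scope (depth=0)
Step 5: declare d=77 at depth 0
Step 6: enter scope (depth=1)
Step 7: declare f=99 at depth 1
Step 8: declare c=(read f)=99 at depth 1
Visible at query point: c=99 d=77 f=99

Answer: 99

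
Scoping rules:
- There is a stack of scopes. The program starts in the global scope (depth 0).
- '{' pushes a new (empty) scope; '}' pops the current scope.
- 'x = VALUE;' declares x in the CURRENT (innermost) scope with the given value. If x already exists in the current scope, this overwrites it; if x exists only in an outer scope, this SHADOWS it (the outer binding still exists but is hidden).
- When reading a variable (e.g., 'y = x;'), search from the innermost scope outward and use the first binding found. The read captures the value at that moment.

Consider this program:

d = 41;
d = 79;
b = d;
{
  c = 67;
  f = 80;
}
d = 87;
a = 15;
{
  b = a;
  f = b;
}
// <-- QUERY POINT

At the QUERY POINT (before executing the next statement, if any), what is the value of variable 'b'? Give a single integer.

Answer: 79

Derivation:
Step 1: declare d=41 at depth 0
Step 2: declare d=79 at depth 0
Step 3: declare b=(read d)=79 at depth 0
Step 4: enter scope (depth=1)
Step 5: declare c=67 at depth 1
Step 6: declare f=80 at depth 1
Step 7: exit scope (depth=0)
Step 8: declare d=87 at depth 0
Step 9: declare a=15 at depth 0
Step 10: enter scope (depth=1)
Step 11: declare b=(read a)=15 at depth 1
Step 12: declare f=(read b)=15 at depth 1
Step 13: exit scope (depth=0)
Visible at query point: a=15 b=79 d=87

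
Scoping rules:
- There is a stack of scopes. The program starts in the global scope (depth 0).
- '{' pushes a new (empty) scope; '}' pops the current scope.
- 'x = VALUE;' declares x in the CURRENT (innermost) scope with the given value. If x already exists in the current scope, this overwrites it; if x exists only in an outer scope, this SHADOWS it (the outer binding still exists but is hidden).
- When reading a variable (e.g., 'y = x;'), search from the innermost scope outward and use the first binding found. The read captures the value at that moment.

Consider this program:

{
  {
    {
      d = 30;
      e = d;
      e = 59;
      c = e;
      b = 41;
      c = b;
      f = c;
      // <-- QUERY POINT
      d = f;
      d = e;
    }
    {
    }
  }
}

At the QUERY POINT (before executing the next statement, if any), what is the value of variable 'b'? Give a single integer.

Step 1: enter scope (depth=1)
Step 2: enter scope (depth=2)
Step 3: enter scope (depth=3)
Step 4: declare d=30 at depth 3
Step 5: declare e=(read d)=30 at depth 3
Step 6: declare e=59 at depth 3
Step 7: declare c=(read e)=59 at depth 3
Step 8: declare b=41 at depth 3
Step 9: declare c=(read b)=41 at depth 3
Step 10: declare f=(read c)=41 at depth 3
Visible at query point: b=41 c=41 d=30 e=59 f=41

Answer: 41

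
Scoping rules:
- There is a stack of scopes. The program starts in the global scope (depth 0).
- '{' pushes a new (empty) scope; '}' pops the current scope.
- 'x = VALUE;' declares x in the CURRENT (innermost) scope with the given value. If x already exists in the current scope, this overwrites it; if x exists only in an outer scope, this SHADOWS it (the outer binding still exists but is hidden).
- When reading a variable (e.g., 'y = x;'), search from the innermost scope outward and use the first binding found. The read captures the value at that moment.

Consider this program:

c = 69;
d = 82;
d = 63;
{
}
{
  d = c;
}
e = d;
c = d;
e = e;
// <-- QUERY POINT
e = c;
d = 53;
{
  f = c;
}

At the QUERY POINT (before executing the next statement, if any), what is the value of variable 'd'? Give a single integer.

Step 1: declare c=69 at depth 0
Step 2: declare d=82 at depth 0
Step 3: declare d=63 at depth 0
Step 4: enter scope (depth=1)
Step 5: exit scope (depth=0)
Step 6: enter scope (depth=1)
Step 7: declare d=(read c)=69 at depth 1
Step 8: exit scope (depth=0)
Step 9: declare e=(read d)=63 at depth 0
Step 10: declare c=(read d)=63 at depth 0
Step 11: declare e=(read e)=63 at depth 0
Visible at query point: c=63 d=63 e=63

Answer: 63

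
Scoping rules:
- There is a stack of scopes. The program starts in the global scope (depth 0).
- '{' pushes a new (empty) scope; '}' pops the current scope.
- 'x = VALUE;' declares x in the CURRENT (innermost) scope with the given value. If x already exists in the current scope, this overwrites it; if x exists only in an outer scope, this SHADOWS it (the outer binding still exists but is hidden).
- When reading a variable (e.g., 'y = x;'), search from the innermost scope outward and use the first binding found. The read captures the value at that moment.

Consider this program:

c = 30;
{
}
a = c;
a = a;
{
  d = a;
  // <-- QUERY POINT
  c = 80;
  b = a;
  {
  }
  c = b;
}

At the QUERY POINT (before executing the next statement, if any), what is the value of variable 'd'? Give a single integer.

Step 1: declare c=30 at depth 0
Step 2: enter scope (depth=1)
Step 3: exit scope (depth=0)
Step 4: declare a=(read c)=30 at depth 0
Step 5: declare a=(read a)=30 at depth 0
Step 6: enter scope (depth=1)
Step 7: declare d=(read a)=30 at depth 1
Visible at query point: a=30 c=30 d=30

Answer: 30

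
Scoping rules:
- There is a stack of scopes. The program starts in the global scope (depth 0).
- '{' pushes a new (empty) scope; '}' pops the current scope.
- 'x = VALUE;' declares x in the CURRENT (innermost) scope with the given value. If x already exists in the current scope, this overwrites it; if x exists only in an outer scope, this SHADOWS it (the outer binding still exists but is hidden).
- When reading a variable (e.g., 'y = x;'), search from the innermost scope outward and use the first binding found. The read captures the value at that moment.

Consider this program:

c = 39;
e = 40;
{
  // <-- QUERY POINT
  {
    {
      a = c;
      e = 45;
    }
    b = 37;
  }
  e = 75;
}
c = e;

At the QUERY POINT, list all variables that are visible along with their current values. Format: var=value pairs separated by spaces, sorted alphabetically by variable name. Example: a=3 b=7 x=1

Answer: c=39 e=40

Derivation:
Step 1: declare c=39 at depth 0
Step 2: declare e=40 at depth 0
Step 3: enter scope (depth=1)
Visible at query point: c=39 e=40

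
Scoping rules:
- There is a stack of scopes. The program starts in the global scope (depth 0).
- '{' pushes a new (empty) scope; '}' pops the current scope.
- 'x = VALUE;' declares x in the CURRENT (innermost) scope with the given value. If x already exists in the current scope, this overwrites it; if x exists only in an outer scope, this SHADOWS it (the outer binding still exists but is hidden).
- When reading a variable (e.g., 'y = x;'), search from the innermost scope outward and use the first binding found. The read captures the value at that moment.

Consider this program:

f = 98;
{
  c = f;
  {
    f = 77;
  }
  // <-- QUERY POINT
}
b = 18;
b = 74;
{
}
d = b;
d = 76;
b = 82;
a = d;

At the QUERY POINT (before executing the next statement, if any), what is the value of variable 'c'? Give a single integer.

Answer: 98

Derivation:
Step 1: declare f=98 at depth 0
Step 2: enter scope (depth=1)
Step 3: declare c=(read f)=98 at depth 1
Step 4: enter scope (depth=2)
Step 5: declare f=77 at depth 2
Step 6: exit scope (depth=1)
Visible at query point: c=98 f=98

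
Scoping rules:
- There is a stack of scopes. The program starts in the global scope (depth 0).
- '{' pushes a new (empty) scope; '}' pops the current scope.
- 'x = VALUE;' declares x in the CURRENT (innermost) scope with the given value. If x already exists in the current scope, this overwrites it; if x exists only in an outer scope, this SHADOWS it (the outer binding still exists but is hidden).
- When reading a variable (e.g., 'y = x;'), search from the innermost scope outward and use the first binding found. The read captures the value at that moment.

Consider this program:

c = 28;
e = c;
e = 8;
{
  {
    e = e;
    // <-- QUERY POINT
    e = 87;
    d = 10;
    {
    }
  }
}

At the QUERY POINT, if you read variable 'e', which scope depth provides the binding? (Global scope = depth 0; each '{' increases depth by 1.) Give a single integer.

Answer: 2

Derivation:
Step 1: declare c=28 at depth 0
Step 2: declare e=(read c)=28 at depth 0
Step 3: declare e=8 at depth 0
Step 4: enter scope (depth=1)
Step 5: enter scope (depth=2)
Step 6: declare e=(read e)=8 at depth 2
Visible at query point: c=28 e=8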